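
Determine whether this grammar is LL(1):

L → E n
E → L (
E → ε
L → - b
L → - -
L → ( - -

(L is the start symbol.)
No. Predict set conflict for L: { '-' }

A grammar is LL(1) if for each non-terminal N with multiple productions, the predict sets of those productions are pairwise disjoint, where PREDICT(N → α) = (FIRST(α) \ {ε}) ∪ (FOLLOW(N) if α ⇒* ε).

Relevant sets:
  FIRST(E) = { '(', '-', 'n', ε }
  FIRST(L) = { '(', '-', 'n' }
  FOLLOW(E) = { 'n' }

For L:
  PREDICT(L → E n) = { '(', '-', 'n' }
  PREDICT(L → '-' b) = { '-' }
  PREDICT(L → '-' '-') = { '-' }
  PREDICT(L → '(' '-' '-') = { '(' }
For E:
  PREDICT(E → L '(') = { '(', '-', 'n' }
  PREDICT(E → ε) = { 'n' }

Conflict found: Predict set conflict for L: { '-' }
The grammar is NOT LL(1).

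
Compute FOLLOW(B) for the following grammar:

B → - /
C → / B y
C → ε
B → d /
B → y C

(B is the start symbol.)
{ $, 'y' }

To compute FOLLOW(B), find every occurrence of B on a right-hand side N → α B β: add FIRST(β) \ {ε}, and if β is empty or nullable also add FOLLOW(N). Iterate to a fixed point.

B is the start symbol, so $ ∈ FOLLOW(B).
In C → / B y: B is followed by y, add FIRST(y) \ {ε} = { 'y' }

Taking the union: FOLLOW(B) = { $, 'y' }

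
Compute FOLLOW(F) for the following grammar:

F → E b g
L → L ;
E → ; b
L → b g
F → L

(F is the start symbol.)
{ $ }

F is the start symbol, so $ ∈ FOLLOW(F).
F does not occur on any right-hand side.

Taking the union: FOLLOW(F) = { $ }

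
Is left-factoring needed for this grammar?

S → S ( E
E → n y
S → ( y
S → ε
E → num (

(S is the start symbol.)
No, left-factoring is not needed

Left-factoring is needed when two productions for the same non-terminal
share a common prefix on the right-hand side.

Productions for S:
  S → S ( E
  S → ( y
  S → ε
Productions for E:
  E → n y
  E → num (

No common prefixes found.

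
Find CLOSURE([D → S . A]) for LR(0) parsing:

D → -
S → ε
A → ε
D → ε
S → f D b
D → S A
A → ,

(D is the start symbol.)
{ [A → . ,], [A → .], [D → S . A] }

To compute CLOSURE, for each item [A → α.Bβ] where B is a non-terminal, add [B → .γ] for all productions B → γ; repeat for the newly added items until nothing changes.

Start with: [D → S . A]
  [D → S . A] has the dot before A: add [A → .], [A → . ,]
No further items can be added.

CLOSURE = { [A → . ,], [A → .], [D → S . A] }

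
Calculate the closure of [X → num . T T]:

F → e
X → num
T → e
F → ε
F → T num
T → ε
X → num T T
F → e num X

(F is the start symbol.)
{ [T → . e], [T → .], [X → num . T T] }

Start with: [X → num . T T]
  [X → num . T T] has the dot before T: add [T → . e], [T → .]
No further items can be added.

CLOSURE = { [T → . e], [T → .], [X → num . T T] }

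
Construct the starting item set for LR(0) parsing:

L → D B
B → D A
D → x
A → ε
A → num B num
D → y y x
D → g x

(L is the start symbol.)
{ [D → . g x], [D → . x], [D → . y y x], [L → . D B], [L' → . L] }

First, augment the grammar with L' → L
I₀ = CLOSURE({ [L' → . L] }):
  [L' → . L] has the dot before L: add [L → . D B]
  [L → . D B] has the dot before D: add [D → . x], [D → . y y x], [D → . g x]
No further items can be added.

I₀ = { [D → . g x], [D → . x], [D → . y y x], [L → . D B], [L' → . L] }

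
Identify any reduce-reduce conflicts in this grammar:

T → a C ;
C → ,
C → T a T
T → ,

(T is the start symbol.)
Augment with T' → T and build the canonical LR(0) collection (I0 = CLOSURE({[T' → . T]}), then GOTO on every symbol after a dot until no new states appear). It has 10 states:
  I0: { [T → . ,], [T → . a C ;], [T' → . T] }  — shift
  I1: { [T → , .] }  — reduce
  I2: { [T' → T .] }  — accept
  I3: { [C → . ,], [C → . T a T], [T → . ,], [T → . a C ;], [T → a . C ;] }  — shift
  I4: { [C → , .], [T → , .] }  — 2 reduces
  I5: { [T → a C . ;] }  — shift
  I6: { [C → T . a T] }  — shift
  I7: { [C → T a . T], [T → . ,], [T → . a C ;] }  — shift
  I8: { [C → T a T .] }  — reduce
  I9: { [T → a C ; .] }  — reduce

I4 contains complete items [C → , .], [T → , .] — reduce-reduce conflict.

Answer: Yes — I4: [C → , .] vs [T → , .]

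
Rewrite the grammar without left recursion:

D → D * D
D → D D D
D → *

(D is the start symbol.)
D → * D'
D' → * D D'
D' → D D D'
D' → ε

D is directly left-recursive. The standard transformation for
  A → A α₁ | ... | A α_m | β₁ | ... | β_n
is
  A  → β₁ A' | ... | β_n A'
  A' → α₁ A' | ... | α_m A' | ε

D → * becomes D → * D'
D → D * D becomes D' → * D D'
D → D D D becomes D' → D D D'
Add D' → ε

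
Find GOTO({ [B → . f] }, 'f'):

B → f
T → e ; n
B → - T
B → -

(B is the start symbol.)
{ [B → f .] }

GOTO(I, 'f') = CLOSURE({ [A → αX.β] : [A → α.Xβ] ∈ I, X = 'f' })

Items with dot before 'f', with the dot advanced:
  [B → . f] → [B → f .]
Closure adds nothing (no advanced item has the dot before a non-terminal).

GOTO = { [B → f .] }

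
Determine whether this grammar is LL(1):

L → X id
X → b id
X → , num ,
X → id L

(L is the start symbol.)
For X:
  PREDICT(X → b id) = { 'b' }
  PREDICT(X → ',' num ',') = { ',' }
  PREDICT(X → id L) = { 'id' }
L has a single production, so nothing to check there.

All predict sets are disjoint. The grammar IS LL(1).

Answer: Yes, the grammar is LL(1).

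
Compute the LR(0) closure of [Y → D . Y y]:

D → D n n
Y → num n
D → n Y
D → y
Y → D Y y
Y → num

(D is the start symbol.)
To compute CLOSURE, for each item [A → α.Bβ] where B is a non-terminal, add [B → .γ] for all productions B → γ; repeat for the newly added items until nothing changes.

Start with: [Y → D . Y y]
  [Y → D . Y y] has the dot before Y: add [Y → . num n], [Y → . D Y y], [Y → . num]
  [Y → . D Y y] has the dot before D: add [D → . D n n], [D → . n Y], [D → . y]
No further items can be added.

CLOSURE = { [D → . D n n], [D → . n Y], [D → . y], [Y → . D Y y], [Y → . num n], [Y → . num], [Y → D . Y y] }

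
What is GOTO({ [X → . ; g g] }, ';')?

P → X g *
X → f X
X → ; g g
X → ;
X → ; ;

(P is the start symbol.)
{ [X → ; . g g] }

GOTO(I, ';') = CLOSURE({ [A → αX.β] : [A → α.Xβ] ∈ I, X = ';' })

Items with dot before ';', with the dot advanced:
  [X → . ; g g] → [X → ; . g g]
Closure adds nothing (no advanced item has the dot before a non-terminal).

GOTO = { [X → ; . g g] }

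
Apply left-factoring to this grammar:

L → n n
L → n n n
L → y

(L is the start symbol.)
L → n n L'
L' → ε
L' → n
L → y

Left-factoring transforms A → αβ₁ | αβ₂ into A → αA' and A' → β₁ | β₂
(α is the longest common prefix among the alternatives). Repeat until
no nonterminal has two alternatives with a common prefix.

Round 1: L has alternatives sharing prefix 'n n'. Introduce L': L → n n L'
  Add: L' → ε
  Add: L' → n

No remaining common prefixes — done.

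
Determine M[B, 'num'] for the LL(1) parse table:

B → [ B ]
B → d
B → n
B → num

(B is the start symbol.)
B → num

To find M[B, 'num'], we find productions for B where 'num' is in the predict set (PREDICT(N → α) = (FIRST(α) \ {ε}) ∪ (FOLLOW(N) if α ⇒* ε)).

B → [ B ]: PREDICT = { '[' }
B → d: PREDICT = { 'd' }
B → n: PREDICT = { 'n' }
B → num: PREDICT = { 'num' }
  'num' is in predict set, so this production goes in M[B, 'num']

M[B, 'num'] = B → num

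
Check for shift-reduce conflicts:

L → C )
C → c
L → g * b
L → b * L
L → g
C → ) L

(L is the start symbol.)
A shift-reduce conflict occurs when an LR(0) state has both:
  - a complete (reduce) item [A → α .] (dot at the end), and
  - a shift item [B → β . c γ] (dot before a terminal).

Augment with L' → L and build the canonical LR(0) collection (I0 = CLOSURE({[L' → . L]}), then GOTO on every symbol after a dot until no new states appear). It has 13 states:
  I0: { [C → . ) L], [C → . c], [L → . C )], [L → . b * L], [L → . g * b], [L → . g], [L' → . L] }  — shift
  I1: { [C → ) . L], [C → . ) L], [C → . c], [L → . C )], [L → . b * L], [L → . g * b], [L → . g] }  — shift
  I2: { [L → C . )] }  — shift
  I3: { [L' → L .] }  — accept
  I4: { [L → b . * L] }  — shift
  I5: { [C → c .] }  — reduce
  I6: { [L → g . * b], [L → g .] }  — shift, reduce
  I7: { [L → g * . b] }  — shift
  I8: { [L → g * b .] }  — reduce
  I9: { [C → . ) L], [C → . c], [L → . C )], [L → . b * L], [L → . g * b], [L → . g], [L → b * . L] }  — shift
  I10: { [L → b * L .] }  — reduce
  I11: { [L → C ) .] }  — reduce
  I12: { [C → ) L .] }  — reduce

I6 contains reduce item [L → g .] and shift item [L → g . * b] — shift-reduce conflict.

Answer: Yes — I6: [L → g .] vs [L → g . * b]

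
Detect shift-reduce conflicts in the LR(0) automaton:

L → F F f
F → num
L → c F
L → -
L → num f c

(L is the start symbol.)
A shift-reduce conflict occurs when an LR(0) state has both:
  - a complete (reduce) item [A → α .] (dot at the end), and
  - a shift item [B → β . c γ] (dot before a terminal).

Augment with L' → L and build the canonical LR(0) collection (I0 = CLOSURE({[L' → . L]}), then GOTO on every symbol after a dot until no new states appear). It has 12 states:
  I0: { [F → . num], [L → . -], [L → . F F f], [L → . c F], [L → . num f c], [L' → . L] }  — shift
  I1: { [L → - .] }  — reduce
  I2: { [F → . num], [L → F . F f] }  — shift
  I3: { [L' → L .] }  — accept
  I4: { [F → . num], [L → c . F] }  — shift
  I5: { [F → num .], [L → num . f c] }  — shift, reduce
  I6: { [L → num f . c] }  — shift
  I7: { [L → num f c .] }  — reduce
  I8: { [L → c F .] }  — reduce
  I9: { [F → num .] }  — reduce
  I10: { [L → F F . f] }  — shift
  I11: { [L → F F f .] }  — reduce

I5 contains reduce item [F → num .] and shift item [L → num . f c] — shift-reduce conflict.

Answer: Yes — I5: [F → num .] vs [L → num . f c]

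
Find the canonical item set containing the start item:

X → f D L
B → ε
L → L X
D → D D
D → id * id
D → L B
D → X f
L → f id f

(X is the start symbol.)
{ [X → . f D L], [X' → . X] }

First, augment the grammar with X' → X
I₀ = CLOSURE({ [X' → . X] }):
  [X' → . X] has the dot before X: add [X → . f D L]
No further items can be added.

I₀ = { [X → . f D L], [X' → . X] }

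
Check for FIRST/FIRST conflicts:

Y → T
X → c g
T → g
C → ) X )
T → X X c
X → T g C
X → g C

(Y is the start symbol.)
Yes. X → c g / X → T g C on { 'c' }; X → T g C / X → g C on { 'g' }; T → g / T → X X c on { 'g' }

FIRST sets of the non-terminals at (or reachable through a nullable prefix from) the front of some alternative:
  FIRST(T) = { 'c', 'g' }
  FIRST(X) = { 'c', 'g' }

Productions for X:
  X → c g: FIRST = { 'c' }
  X → T g C: FIRST = { 'c', 'g' }
  X → g C: FIRST = { 'g' }
Productions for T:
  T → g: FIRST = { 'g' }
  T → X X c: FIRST = { 'c', 'g' }
Y, C have only one production, so no FIRST/FIRST conflict is possible there.

Conflict for X: X → c g and X → T g C
  Overlap: { 'c' }
Conflict for X: X → T g C and X → g C
  Overlap: { 'g' }
Conflict for T: T → g and T → X X c
  Overlap: { 'g' }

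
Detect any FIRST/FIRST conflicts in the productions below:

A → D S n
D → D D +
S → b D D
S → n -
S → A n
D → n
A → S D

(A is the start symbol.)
FIRST sets of the non-terminals at (or reachable through a nullable prefix from) the front of some alternative:
  FIRST(D) = { 'n' }
  FIRST(S) = { 'b', 'n' }
  FIRST(A) = { 'b', 'n' }

Productions for A:
  A → D S n: FIRST = { 'n' }
  A → S D: FIRST = { 'b', 'n' }
Productions for D:
  D → D D +: FIRST = { 'n' }
  D → n: FIRST = { 'n' }
Productions for S:
  S → b D D: FIRST = { 'b' }
  S → n -: FIRST = { 'n' }
  S → A n: FIRST = { 'b', 'n' }

Conflict for A: A → D S n and A → S D
  Overlap: { 'n' }
Conflict for D: D → D D + and D → n
  Overlap: { 'n' }
Conflict for S: S → b D D and S → A n
  Overlap: { 'b' }
Conflict for S: S → n - and S → A n
  Overlap: { 'n' }

Answer: Yes. A → D S n / A → S D on { 'n' }; D → D D '+' / D → n on { 'n' }; S → b D D / S → A n on { 'b' }; S → n '-' / S → A n on { 'n' }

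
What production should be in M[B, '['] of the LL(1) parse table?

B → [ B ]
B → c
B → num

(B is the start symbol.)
B → [ B ]

To find M[B, '['], we find productions for B where '[' is in the predict set (PREDICT(N → α) = (FIRST(α) \ {ε}) ∪ (FOLLOW(N) if α ⇒* ε)).

B → [ B ]: PREDICT = { '[' }
  '[' is in predict set, so this production goes in M[B, '[']
B → c: PREDICT = { 'c' }
B → num: PREDICT = { 'num' }

M[B, '['] = B → [ B ]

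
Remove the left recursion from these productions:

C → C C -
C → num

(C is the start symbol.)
C is directly left-recursive. The standard transformation for
  A → A α₁ | ... | A α_m | β₁ | ... | β_n
is
  A  → β₁ A' | ... | β_n A'
  A' → α₁ A' | ... | α_m A' | ε

C → num becomes C → num C'
C → C C - becomes C' → C - C'
Add C' → ε

Resulting grammar:
C → num C'
C' → C - C'
C' → ε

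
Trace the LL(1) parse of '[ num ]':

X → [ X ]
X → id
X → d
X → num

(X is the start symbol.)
LL(1) parsing maintains a stack (initially the start symbol over $) and the input. At each step: if the stack top is a terminal, match it against the current input token; if it is a non-terminal N, replace it with the RHS of M[N, lookahead] (the unique production whose predict set contains the lookahead).

Stack is shown with the top on the left.

Stack    Input      Action
--------------------------
X $      [ num ] $  output X → [ X ]
[ X ] $  [ num ] $  match '['
X ] $    num ] $    output X → num
num ] $  num ] $    match 'num'
] $      ] $        match ']'
$        $          accept

The string is accepted.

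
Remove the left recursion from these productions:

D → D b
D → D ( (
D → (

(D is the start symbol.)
D is directly left-recursive. The standard transformation for
  A → A α₁ | ... | A α_m | β₁ | ... | β_n
is
  A  → β₁ A' | ... | β_n A'
  A' → α₁ A' | ... | α_m A' | ε

D → ( becomes D → ( D'
D → D b becomes D' → b D'
D → D ( ( becomes D' → ( ( D'
Add D' → ε

Resulting grammar:
D → ( D'
D' → b D'
D' → ( ( D'
D' → ε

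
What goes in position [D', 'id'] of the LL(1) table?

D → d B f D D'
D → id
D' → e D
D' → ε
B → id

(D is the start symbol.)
To find M[D', 'id'], we find productions for D' where 'id' is in the predict set (PREDICT(N → α) = (FIRST(α) \ {ε}) ∪ (FOLLOW(N) if α ⇒* ε)).

Relevant sets:
  FOLLOW(D') = { $, 'e' }

D' → e D: PREDICT = { 'e' }
D' → ε: PREDICT = { $, 'e' }

M[D', 'id'] is empty (no production applies)

Answer: Empty (error entry)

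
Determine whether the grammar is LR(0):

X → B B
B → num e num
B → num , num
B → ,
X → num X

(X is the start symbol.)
No. Shift-reduce conflict between [B → , .] and [B → num , . num]

Augment with X' → X and build the canonical LR(0) collection (I0 = CLOSURE({[X' → . X]}), then GOTO on every symbol after a dot until no new states appear). It has 13 states:
  I0: { [B → . ,], [B → . num , num], [B → . num e num], [X → . B B], [X → . num X], [X' → . X] }  — shift
  I1: { [B → , .] }  — reduce
  I2: { [B → . ,], [B → . num , num], [B → . num e num], [X → B . B] }  — shift
  I3: { [X' → X .] }  — accept
  I4: { [B → . ,], [B → . num , num], [B → . num e num], [B → num . , num], [B → num . e num], [X → . B B], [X → . num X], [X → num . X] }  — shift
  I5: { [B → , .], [B → num , . num] }  — shift, reduce
  I6: { [X → num X .] }  — reduce
  I7: { [B → num e . num] }  — shift
  I8: { [B → num e num .] }  — reduce
  I9: { [B → num , num .] }  — reduce
  I10: { [X → B B .] }  — reduce
  I11: { [B → num . , num], [B → num . e num] }  — shift
  I12: { [B → num , . num] }  — shift

Conflict in state I5:
  Shift-reduce conflict between [B → , .] and [B → num , . num]
So the grammar is NOT LR(0).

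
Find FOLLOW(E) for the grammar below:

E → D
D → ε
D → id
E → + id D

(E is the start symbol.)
To compute FOLLOW(E), find every occurrence of E on a right-hand side N → α E β: add FIRST(β) \ {ε}, and if β is empty or nullable also add FOLLOW(N). Iterate to a fixed point.

E is the start symbol, so $ ∈ FOLLOW(E).
E does not occur on any right-hand side.

Taking the union: FOLLOW(E) = { $ }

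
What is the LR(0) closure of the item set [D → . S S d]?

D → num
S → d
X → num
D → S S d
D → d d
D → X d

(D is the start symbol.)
{ [D → . S S d], [S → . d] }

Start with: [D → . S S d]
  [D → . S S d] has the dot before S: add [S → . d]
No further items can be added.

CLOSURE = { [D → . S S d], [S → . d] }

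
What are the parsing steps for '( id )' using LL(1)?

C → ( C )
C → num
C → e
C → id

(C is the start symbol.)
Stack is shown with the top on the left.

Stack    Input     Action
-------------------------
C $      ( id ) $  output C → ( C )
( C ) $  ( id ) $  match '('
C ) $    id ) $    output C → id
id ) $   id ) $    match 'id'
) $      ) $       match ')'
$        $         accept

The string is accepted.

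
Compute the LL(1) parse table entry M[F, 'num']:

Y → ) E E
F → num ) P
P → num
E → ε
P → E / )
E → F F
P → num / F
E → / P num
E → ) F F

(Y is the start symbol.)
F → num ) P

To find M[F, 'num'], we find productions for F where 'num' is in the predict set (PREDICT(N → α) = (FIRST(α) \ {ε}) ∪ (FOLLOW(N) if α ⇒* ε)).

F → num ) P: PREDICT = { 'num' }
  'num' is in predict set, so this production goes in M[F, 'num']

M[F, 'num'] = F → num ) P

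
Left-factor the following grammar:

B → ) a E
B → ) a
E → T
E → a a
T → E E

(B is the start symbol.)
Left-factoring transforms A → αβ₁ | αβ₂ into A → αA' and A' → β₁ | β₂
(α is the longest common prefix among the alternatives). Repeat until
no nonterminal has two alternatives with a common prefix.

Round 1: B has alternatives sharing prefix ') a'. Introduce B': B → ) a B'
  Add: B' → E
  Add: B' → ε

No remaining common prefixes — done.

Resulting grammar:
B → ) a B'
B' → E
B' → ε
E → T
E → a a
T → E E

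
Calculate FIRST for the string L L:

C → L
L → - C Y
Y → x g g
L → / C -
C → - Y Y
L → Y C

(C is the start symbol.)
{ '-', '/', 'x' }

FIRST sets of the non-terminals involved (from the grammar, by fixed-point iteration):
  FIRST(L) = { '-', '/', 'x' }

To compute FIRST(L L), process the symbols left to right:
Symbol L is a non-terminal. Add FIRST(L) \ {ε} = { '-', '/', 'x' }
L is not nullable (ε ∉ FIRST(L)), so stop here.
FIRST(L L) = { '-', '/', 'x' }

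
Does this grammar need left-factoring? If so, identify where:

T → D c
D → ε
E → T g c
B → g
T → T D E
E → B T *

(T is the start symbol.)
No, left-factoring is not needed

Left-factoring is needed when two productions for the same non-terminal
share a common prefix on the right-hand side.

Productions for T:
  T → D c
  T → T D E
Productions for E:
  E → T g c
  E → B T *

No common prefixes found.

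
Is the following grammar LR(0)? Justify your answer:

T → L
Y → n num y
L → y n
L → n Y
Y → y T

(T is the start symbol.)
Yes, the grammar is LR(0)

Augment with T' → T and build the canonical LR(0) collection (I0 = CLOSURE({[T' → . T]}), then GOTO on every symbol after a dot until no new states appear). It has 12 states:
  I0: { [L → . n Y], [L → . y n], [T → . L], [T' → . T] }  — shift
  I1: { [T → L .] }  — reduce
  I2: { [T' → T .] }  — accept
  I3: { [L → n . Y], [Y → . n num y], [Y → . y T] }  — shift
  I4: { [L → y . n] }  — shift
  I5: { [L → y n .] }  — reduce
  I6: { [L → n Y .] }  — reduce
  I7: { [Y → n . num y] }  — shift
  I8: { [L → . n Y], [L → . y n], [T → . L], [Y → y . T] }  — shift
  I9: { [Y → y T .] }  — reduce
  I10: { [Y → n num . y] }  — shift
  I11: { [Y → n num y .] }  — reduce

Every state is either a pure shift/goto state or contains exactly one complete item and nothing to shift — no conflicts. The grammar is LR(0).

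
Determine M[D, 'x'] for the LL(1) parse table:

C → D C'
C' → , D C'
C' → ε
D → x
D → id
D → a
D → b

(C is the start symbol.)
D → x

To find M[D, 'x'], we find productions for D where 'x' is in the predict set (PREDICT(N → α) = (FIRST(α) \ {ε}) ∪ (FOLLOW(N) if α ⇒* ε)).

D → x: PREDICT = { 'x' }
  'x' is in predict set, so this production goes in M[D, 'x']
D → id: PREDICT = { 'id' }
D → a: PREDICT = { 'a' }
D → b: PREDICT = { 'b' }

M[D, 'x'] = D → x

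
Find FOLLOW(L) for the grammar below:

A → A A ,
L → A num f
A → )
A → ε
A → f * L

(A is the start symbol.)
To compute FOLLOW(L), find every occurrence of L on a right-hand side N → α L β: add FIRST(β) \ {ε}, and if β is empty or nullable also add FOLLOW(N). Iterate to a fixed point.

In A → f * L: L is at the end, add FOLLOW(A)

The FOLLOW sets referred to above (computed the same way, to a fixed point):
  FOLLOW(A) = { $, ')', ',', 'f', 'num' }

Taking the union: FOLLOW(L) = { $, ')', ',', 'f', 'num' }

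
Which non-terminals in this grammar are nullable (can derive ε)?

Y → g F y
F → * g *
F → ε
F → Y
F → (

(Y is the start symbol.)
{ 'F' }

ε-productions: F → ε
So F is immediately nullable.
No further non-terminal can be added: every production for the remaining non-terminals contains a terminal or a non-nullable non-terminal.
Nullable = { 'F' }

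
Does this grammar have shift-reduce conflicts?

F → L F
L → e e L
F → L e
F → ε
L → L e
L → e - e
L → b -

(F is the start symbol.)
Yes — I0: [F → .] vs [L → . b -]; I2: [F → .] vs [F → L . e]; I7: [L → e e L .] vs [L → L . e]; I12: [F → L e .] vs [L → e . - e]

A shift-reduce conflict occurs when an LR(0) state has both:
  - a complete (reduce) item [A → α .] (dot at the end), and
  - a shift item [B → β . c γ] (dot before a terminal).

Augment with F' → F and build the canonical LR(0) collection (I0 = CLOSURE({[F' → . F]}), then GOTO on every symbol after a dot until no new states appear). It has 13 states:
  I0: { [F → . L F], [F → . L e], [F → .], [F' → . F], [L → . L e], [L → . b -], [L → . e - e], [L → . e e L] }  — shift, reduce
  I1: { [F' → F .] }  — accept
  I2: { [F → . L F], [F → . L e], [F → .], [F → L . F], [F → L . e], [L → . L e], [L → . b -], [L → . e - e], [L → . e e L], [L → L . e] }  — shift, reduce
  I3: { [L → b . -] }  — shift
  I4: { [L → e . - e], [L → e . e L] }  — shift
  I5: { [L → e - . e] }  — shift
  I6: { [L → . L e], [L → . b -], [L → . e - e], [L → . e e L], [L → e e . L] }  — shift
  I7: { [L → L . e], [L → e e L .] }  — shift, reduce
  I8: { [L → L e .] }  — reduce
  I9: { [L → e - e .] }  — reduce
  I10: { [L → b - .] }  — reduce
  I11: { [F → L F .] }  — reduce
  I12: { [F → L e .], [L → L e .], [L → e . - e], [L → e . e L] }  — shift, 2 reduces

I0 contains reduce item [F → .] and shift items [L → . b -], [L → . e - e], [L → . e e L] — shift-reduce conflict.
I2 contains reduce item [F → .] and shift items [F → L . e], [L → L . e], [L → . b -], [L → . e - e], [L → . e e L] — shift-reduce conflict.
I7 contains reduce item [L → e e L .] and shift item [L → L . e] — shift-reduce conflict.
I12 contains reduce items [F → L e .], [L → L e .] and shift items [L → e . - e], [L → e . e L] — shift-reduce conflict.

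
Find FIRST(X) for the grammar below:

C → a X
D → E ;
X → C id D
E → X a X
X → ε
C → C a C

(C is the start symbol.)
{ 'a', ε }

FIRST sets of the other non-terminals involved (by the same procedure, iterated to a fixed point):
  FIRST(C) = { 'a' }

From X → C id D:
  - C is a non-terminal: add FIRST(C) \ {ε} = { 'a' }
    C is not nullable, so stop
From X → ε:
  - ε-production, so ε ∈ FIRST(X)

Collecting: FIRST(X) = { 'a', ε }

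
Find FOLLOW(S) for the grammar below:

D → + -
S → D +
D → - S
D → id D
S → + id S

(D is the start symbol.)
In D → - S: S is at the end, add FOLLOW(D)
In S → + id S: S is at the end; this adds FOLLOW(S) to itself — nothing new

The FOLLOW sets referred to above (computed the same way, to a fixed point):
  FOLLOW(D) = { $, '+' }

Taking the union: FOLLOW(S) = { $, '+' }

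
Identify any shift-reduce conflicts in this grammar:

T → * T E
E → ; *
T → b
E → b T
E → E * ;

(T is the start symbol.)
Yes — I6: [T → * T E .] vs [E → E . * ;]

Augment with T' → T and build the canonical LR(0) collection (I0 = CLOSURE({[T' → . T]}), then GOTO on every symbol after a dot until no new states appear). It has 12 states:
  I0: { [T → . * T E], [T → . b], [T' → . T] }  — shift
  I1: { [T → * . T E], [T → . * T E], [T → . b] }  — shift
  I2: { [T' → T .] }  — accept
  I3: { [T → b .] }  — reduce
  I4: { [E → . ; *], [E → . E * ;], [E → . b T], [T → * T . E] }  — shift
  I5: { [E → ; . *] }  — shift
  I6: { [E → E . * ;], [T → * T E .] }  — shift, reduce
  I7: { [E → b . T], [T → . * T E], [T → . b] }  — shift
  I8: { [E → b T .] }  — reduce
  I9: { [E → E * . ;] }  — shift
  I10: { [E → E * ; .] }  — reduce
  I11: { [E → ; * .] }  — reduce

I6 contains reduce item [T → * T E .] and shift item [E → E . * ;] — shift-reduce conflict.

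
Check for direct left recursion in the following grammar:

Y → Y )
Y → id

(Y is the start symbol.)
Yes, Y is left-recursive

Direct left recursion occurs when N → N α for some non-terminal N (the right-hand side begins with the left-hand side itself).

Y → Y ): LEFT RECURSIVE (starts with Y)
Y → id: starts with id

The grammar has direct left recursion on: Y.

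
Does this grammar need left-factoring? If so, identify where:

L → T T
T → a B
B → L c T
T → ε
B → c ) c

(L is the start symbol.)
No, left-factoring is not needed

Left-factoring is needed when two productions for the same non-terminal
share a common prefix on the right-hand side.

Productions for T:
  T → a B
  T → ε
Productions for B:
  B → L c T
  B → c ) c

No common prefixes found.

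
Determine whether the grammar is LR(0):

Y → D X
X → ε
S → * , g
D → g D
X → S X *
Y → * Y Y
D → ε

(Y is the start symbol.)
No. Shift-reduce conflict between [D → .] and [D → . g D]

Augment with Y' → Y and build the canonical LR(0) collection (I0 = CLOSURE({[Y' → . Y]}), then GOTO on every symbol after a dot until no new states appear). It has 15 states:
  I0: { [D → . g D], [D → .], [Y → . * Y Y], [Y → . D X], [Y' → . Y] }  — shift, reduce
  I1: { [D → . g D], [D → .], [Y → * . Y Y], [Y → . * Y Y], [Y → . D X] }  — shift, reduce
  I2: { [S → . * , g], [X → . S X *], [X → .], [Y → D . X] }  — shift, reduce
  I3: { [Y' → Y .] }  — accept
  I4: { [D → . g D], [D → .], [D → g . D] }  — shift, reduce
  I5: { [D → g D .] }  — reduce
  I6: { [S → * . , g] }  — shift
  I7: { [S → . * , g], [X → . S X *], [X → .], [X → S . X *] }  — shift, reduce
  I8: { [Y → D X .] }  — reduce
  I9: { [X → S X . *] }  — shift
  I10: { [X → S X * .] }  — reduce
  I11: { [S → * , . g] }  — shift
  I12: { [S → * , g .] }  — reduce
  I13: { [D → . g D], [D → .], [Y → * Y . Y], [Y → . * Y Y], [Y → . D X] }  — shift, reduce
  I14: { [Y → * Y Y .] }  — reduce

Conflict in state I0:
  Shift-reduce conflict between [D → .] and [D → . g D]
So the grammar is NOT LR(0).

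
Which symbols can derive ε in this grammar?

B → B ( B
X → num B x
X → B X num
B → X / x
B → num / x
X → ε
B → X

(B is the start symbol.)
ε-productions: X → ε
So X is immediately nullable.
B → X: every symbol on the right is nullable, so B is nullable too.
Every non-terminal is now nullable.
Nullable = { 'B', 'X' }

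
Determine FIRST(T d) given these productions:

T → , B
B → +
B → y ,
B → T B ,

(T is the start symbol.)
FIRST sets of the non-terminals involved (from the grammar, by fixed-point iteration):
  FIRST(T) = { ',' }

To compute FIRST(T d), process the symbols left to right:
Symbol T is a non-terminal. Add FIRST(T) \ {ε} = { ',' }
T is not nullable (ε ∉ FIRST(T)), so stop here.
FIRST(T d) = { ',' }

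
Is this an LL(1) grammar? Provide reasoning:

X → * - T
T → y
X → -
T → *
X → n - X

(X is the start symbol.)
A grammar is LL(1) if for each non-terminal N with multiple productions, the predict sets of those productions are pairwise disjoint, where PREDICT(N → α) = (FIRST(α) \ {ε}) ∪ (FOLLOW(N) if α ⇒* ε).

For X:
  PREDICT(X → '*' '-' T) = { '*' }
  PREDICT(X → '-') = { '-' }
  PREDICT(X → n '-' X) = { 'n' }
For T:
  PREDICT(T → y) = { 'y' }
  PREDICT(T → '*') = { '*' }

All predict sets are disjoint. The grammar IS LL(1).

Answer: Yes, the grammar is LL(1).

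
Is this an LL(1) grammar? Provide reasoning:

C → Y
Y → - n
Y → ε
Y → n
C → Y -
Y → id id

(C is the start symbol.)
No. Predict set conflict for C: { '-', 'id', 'n' }

Relevant sets:
  FIRST(Y) = { '-', 'id', 'n', ε }
  FOLLOW(C) = { $ }
  FOLLOW(Y) = { $, '-' }

For C:
  PREDICT(C → Y) = { $, '-', 'id', 'n' }
  PREDICT(C → Y '-') = { '-', 'id', 'n' }
For Y:
  PREDICT(Y → '-' n) = { '-' }
  PREDICT(Y → ε) = { $, '-' }
  PREDICT(Y → n) = { 'n' }
  PREDICT(Y → id id) = { 'id' }

Conflict found: Predict set conflict for C: { '-', 'id', 'n' }
The grammar is NOT LL(1).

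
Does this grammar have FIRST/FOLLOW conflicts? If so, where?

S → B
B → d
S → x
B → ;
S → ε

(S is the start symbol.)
Nullable non-terminals: S.
FIRST sets used below: FIRST(B) = { ';', 'd' }

S: nullable alternative(s) S → ε; FOLLOW(S) = { $ }
  S → B: FIRST \ {ε} = { ';', 'd' } — disjoint from FOLLOW(S)
  S → x: FIRST \ {ε} = { 'x' } — disjoint from FOLLOW(S)
  S → ε: FIRST \ {ε} = { } — this is the only nullable alternative, skip

B has no nullable alternative, so no FIRST/FOLLOW check is needed there.

No FIRST/FOLLOW conflicts found.

Answer: No FIRST/FOLLOW conflicts.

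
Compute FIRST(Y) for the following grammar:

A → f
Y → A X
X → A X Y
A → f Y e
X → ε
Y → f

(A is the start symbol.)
{ 'f' }

To compute FIRST(Y), examine every production with Y on the left-hand side, reading each right-hand side left to right until a non-nullable symbol is reached.

FIRST sets of the other non-terminals involved (by the same procedure, iterated to a fixed point):
  FIRST(A) = { 'f' }

From Y → A X:
  - A is a non-terminal: add FIRST(A) \ {ε} = { 'f' }
    A is not nullable, so stop
From Y → f:
  - f is a terminal: add 'f' and stop

Collecting: FIRST(Y) = { 'f' }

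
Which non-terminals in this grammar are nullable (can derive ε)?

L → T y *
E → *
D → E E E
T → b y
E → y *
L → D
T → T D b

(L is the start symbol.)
There are no ε-productions, so no non-terminal can derive ε.
No non-terminals are nullable.

Answer: None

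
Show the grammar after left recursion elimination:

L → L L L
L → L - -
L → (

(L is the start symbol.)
L → ( L'
L' → L L L'
L' → - - L'
L' → ε

L is directly left-recursive. The standard transformation for
  A → A α₁ | ... | A α_m | β₁ | ... | β_n
is
  A  → β₁ A' | ... | β_n A'
  A' → α₁ A' | ... | α_m A' | ε

L → ( becomes L → ( L'
L → L L L becomes L' → L L L'
L → L - - becomes L' → - - L'
Add L' → ε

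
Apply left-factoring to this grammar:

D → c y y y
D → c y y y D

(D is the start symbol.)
Left-factoring transforms A → αβ₁ | αβ₂ into A → αA' and A' → β₁ | β₂
(α is the longest common prefix among the alternatives). Repeat until
no nonterminal has two alternatives with a common prefix.

Round 1: D has alternatives sharing prefix 'c y y y'. Introduce D': D → c y y y D'
  Add: D' → ε
  Add: D' → D

No remaining common prefixes — done.

Resulting grammar:
D → c y y y D'
D' → ε
D' → D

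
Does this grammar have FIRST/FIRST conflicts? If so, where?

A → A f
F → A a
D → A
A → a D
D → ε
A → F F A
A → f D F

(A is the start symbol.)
Yes. A → A f / A → a D on { 'a' }; A → A f / A → F F A on { 'a', 'f' }; A → A f / A → f D F on { 'f' }; A → a D / A → F F A on { 'a' }; A → F F A / A → f D F on { 'f' }

FIRST sets of the non-terminals at (or reachable through a nullable prefix from) the front of some alternative:
  FIRST(A) = { 'a', 'f' }
  FIRST(F) = { 'a', 'f' }

Productions for A:
  A → A f: FIRST = { 'a', 'f' }
  A → a D: FIRST = { 'a' }
  A → F F A: FIRST = { 'a', 'f' }
  A → f D F: FIRST = { 'f' }
Productions for D:
  D → A: FIRST = { 'a', 'f' }
  D → ε: FIRST = { ε }
F has only one production, so no FIRST/FIRST conflict is possible there.

Conflict for A: A → A f and A → a D
  Overlap: { 'a' }
Conflict for A: A → A f and A → F F A
  Overlap: { 'a', 'f' }
Conflict for A: A → A f and A → f D F
  Overlap: { 'f' }
Conflict for A: A → a D and A → F F A
  Overlap: { 'a' }
Conflict for A: A → F F A and A → f D F
  Overlap: { 'f' }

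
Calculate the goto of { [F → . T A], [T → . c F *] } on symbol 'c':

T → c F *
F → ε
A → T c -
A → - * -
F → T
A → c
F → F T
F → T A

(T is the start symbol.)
{ [F → . F T], [F → . T A], [F → . T], [F → .], [T → . c F *], [T → c . F *] }

GOTO(I, 'c') = CLOSURE({ [A → αX.β] : [A → α.Xβ] ∈ I, X = 'c' })

Items with dot before 'c', with the dot advanced:
  [T → . c F *] → [T → c . F *]
Closure of the advanced items:
  [T → c . F *] has the dot before F: add [F → .], [F → . T], [F → . F T], [F → . T A]
  [F → . T] has the dot before T: add [T → . c F *]

GOTO = { [F → . F T], [F → . T A], [F → . T], [F → .], [T → . c F *], [T → c . F *] }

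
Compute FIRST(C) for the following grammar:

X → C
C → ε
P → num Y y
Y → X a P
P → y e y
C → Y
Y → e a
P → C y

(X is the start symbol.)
{ 'a', 'e', ε }

FIRST sets of the other non-terminals involved (by the same procedure, iterated to a fixed point):
  FIRST(Y) = { 'a', 'e' }

From C → ε:
  - ε-production, so ε ∈ FIRST(C)
From C → Y:
  - Y is a non-terminal: add FIRST(Y) \ {ε} = { 'a', 'e' }
    Y is not nullable, so stop

Collecting: FIRST(C) = { 'a', 'e', ε }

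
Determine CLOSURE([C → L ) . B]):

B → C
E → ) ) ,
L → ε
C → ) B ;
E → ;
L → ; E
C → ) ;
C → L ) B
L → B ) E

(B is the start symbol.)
Start with: [C → L ) . B]
  [C → L ) . B] has the dot before B: add [B → . C]
  [B → . C] has the dot before C: add [C → . ) B ;], [C → . ) ;], [C → . L ) B]
  [C → . L ) B] has the dot before L: add [L → .], [L → . ; E], [L → . B ) E]
No further items can be added.

CLOSURE = { [B → . C], [C → . ) ;], [C → . ) B ;], [C → . L ) B], [C → L ) . B], [L → . ; E], [L → . B ) E], [L → .] }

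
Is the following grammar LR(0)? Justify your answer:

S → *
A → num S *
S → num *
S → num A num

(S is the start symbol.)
Yes, the grammar is LR(0)

A grammar is LR(0) if no state in the canonical LR(0) collection has:
  - both a shift item (dot before a terminal) and a complete item (shift-reduce conflict), or
  - two or more complete items (reduce-reduce conflict; the accept item [S' → S .] counts as a complete item here).

Augment with S' → S and build the canonical LR(0) collection (I0 = CLOSURE({[S' → . S]}), then GOTO on every symbol after a dot until no new states appear). It has 10 states:
  I0: { [S → . *], [S → . num *], [S → . num A num], [S' → . S] }  — shift
  I1: { [S → * .] }  — reduce
  I2: { [S' → S .] }  — accept
  I3: { [A → . num S *], [S → num . *], [S → num . A num] }  — shift
  I4: { [S → num * .] }  — reduce
  I5: { [S → num A . num] }  — shift
  I6: { [A → num . S *], [S → . *], [S → . num *], [S → . num A num] }  — shift
  I7: { [A → num S . *] }  — shift
  I8: { [A → num S * .] }  — reduce
  I9: { [S → num A num .] }  — reduce

Every state is either a pure shift/goto state or contains exactly one complete item and nothing to shift — no conflicts. The grammar is LR(0).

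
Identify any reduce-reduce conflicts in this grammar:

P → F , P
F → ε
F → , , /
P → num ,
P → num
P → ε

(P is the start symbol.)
A reduce-reduce conflict occurs when an LR(0) state has two complete items [A → α .] and [B → β .] — both call for a reduction, and with no lookahead the parser cannot choose between them.

Augment with P' → P and build the canonical LR(0) collection (I0 = CLOSURE({[P' → . P]}), then GOTO on every symbol after a dot until no new states appear). It has 10 states:
  I0: { [F → . , , /], [F → .], [P → . F , P], [P → . num ,], [P → . num], [P → .], [P' → . P] }  — shift, 2 reduces
  I1: { [F → , . , /] }  — shift
  I2: { [P → F . , P] }  — shift
  I3: { [P' → P .] }  — accept
  I4: { [P → num . ,], [P → num .] }  — shift, reduce
  I5: { [P → num , .] }  — reduce
  I6: { [F → . , , /], [F → .], [P → . F , P], [P → . num ,], [P → . num], [P → .], [P → F , . P] }  — shift, 2 reduces
  I7: { [P → F , P .] }  — reduce
  I8: { [F → , , . /] }  — shift
  I9: { [F → , , / .] }  — reduce

I0 contains complete items [F → .], [P → .] — reduce-reduce conflict.
I6 contains complete items [F → .], [P → .] — reduce-reduce conflict.

Answer: Yes — I0: [F → .] vs [P → .]; I6: [F → .] vs [P → .]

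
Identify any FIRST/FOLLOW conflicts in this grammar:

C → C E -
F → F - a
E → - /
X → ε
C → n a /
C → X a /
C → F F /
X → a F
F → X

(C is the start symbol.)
Yes. F → F '-' a with FOLLOW(F) on { '-', 'a' }; X → a F with FOLLOW(X) on { 'a' }

A FIRST/FOLLOW conflict occurs when a non-terminal N has a nullable alternative N → β (β ⇒* ε) and another alternative N → α with FIRST(α) ∩ FOLLOW(N) ≠ ∅: on such a lookahead the parser cannot decide between expanding α and letting N vanish via β.

Nullable non-terminals: F, X.
FIRST sets used below: FIRST(F) = { '-', 'a', ε }, FIRST(X) = { 'a', ε }

F: nullable alternative(s) F → X; FOLLOW(F) = { '-', '/', 'a' }
  F → F - a: FIRST \ {ε} = { '-', 'a' } — overlaps FOLLOW(F) on { '-', 'a' }: CONFLICT
  F → X: FIRST \ {ε} = { 'a' } — this is the only nullable alternative, skip

X: nullable alternative(s) X → ε; FOLLOW(X) = { '-', '/', 'a' }
  X → ε: FIRST \ {ε} = { } — this is the only nullable alternative, skip
  X → a F: FIRST \ {ε} = { 'a' } — overlaps FOLLOW(X) on { 'a' }: CONFLICT

C, E have no nullable alternative, so no FIRST/FOLLOW check is needed there.

So the grammar has 2 FIRST/FOLLOW conflicts (marked CONFLICT above).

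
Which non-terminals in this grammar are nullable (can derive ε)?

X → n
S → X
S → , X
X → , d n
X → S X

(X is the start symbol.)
A non-terminal is nullable if it can derive ε (the empty string): either it has an ε-production, or it has a production whose right-hand side consists entirely of nullable non-terminals.

There are no ε-productions, so no non-terminal can derive ε.
No non-terminals are nullable.

Answer: None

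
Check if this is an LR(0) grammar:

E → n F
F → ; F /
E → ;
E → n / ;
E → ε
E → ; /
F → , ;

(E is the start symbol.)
No. Shift-reduce conflict between [E → .] and [E → . ;]

A grammar is LR(0) if no state in the canonical LR(0) collection has:
  - both a shift item (dot before a terminal) and a complete item (shift-reduce conflict), or
  - two or more complete items (reduce-reduce conflict; the accept item [E' → E .] counts as a complete item here).

Augment with E' → E and build the canonical LR(0) collection (I0 = CLOSURE({[E' → . E]}), then GOTO on every symbol after a dot until no new states appear). It has 13 states:
  I0: { [E → . ; /], [E → . ;], [E → . n / ;], [E → . n F], [E → .], [E' → . E] }  — shift, reduce
  I1: { [E → ; . /], [E → ; .] }  — shift, reduce
  I2: { [E' → E .] }  — accept
  I3: { [E → n . / ;], [E → n . F], [F → . , ;], [F → . ; F /] }  — shift
  I4: { [F → , . ;] }  — shift
  I5: { [E → n / . ;] }  — shift
  I6: { [F → . , ;], [F → . ; F /], [F → ; . F /] }  — shift
  I7: { [E → n F .] }  — reduce
  I8: { [F → ; F . /] }  — shift
  I9: { [F → ; F / .] }  — reduce
  I10: { [E → n / ; .] }  — reduce
  I11: { [F → , ; .] }  — reduce
  I12: { [E → ; / .] }  — reduce

Conflict in state I0:
  Shift-reduce conflict between [E → .] and [E → . ;]
So the grammar is NOT LR(0).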